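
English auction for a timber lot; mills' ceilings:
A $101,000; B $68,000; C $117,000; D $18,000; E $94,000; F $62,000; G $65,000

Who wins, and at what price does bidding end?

C wins at $101,000

Limits ranked: 117,000 (C) > 101,000 (A) > 94,000 (E) > 68,000 (B) > 65,000 (G) > 62,000 (F) > …
A is the last rival to drop out, at $101,000; C remains and wins at that price.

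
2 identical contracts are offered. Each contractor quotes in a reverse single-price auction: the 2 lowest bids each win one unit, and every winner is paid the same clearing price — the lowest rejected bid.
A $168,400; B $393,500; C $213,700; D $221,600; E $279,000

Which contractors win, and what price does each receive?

Bids ranked low→high: 168,400 (A), 213,700 (C), 221,600 (D), 279,000 (E), …
Winners (2 units): A, C.
Lowest unsuccessful bid: $221,600 → clearing price.

A, C; each is paid $221,600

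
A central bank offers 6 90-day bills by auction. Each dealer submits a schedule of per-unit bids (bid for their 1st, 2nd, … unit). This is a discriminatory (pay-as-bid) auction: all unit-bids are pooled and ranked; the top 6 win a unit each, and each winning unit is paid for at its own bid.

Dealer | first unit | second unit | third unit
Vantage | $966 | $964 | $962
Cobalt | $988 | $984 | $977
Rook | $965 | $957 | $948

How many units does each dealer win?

Merging the schedules and taking the best 6: 988 (Cobalt-1), 984 (Cobalt-2), 977 (Cobalt-3), 966 (Vantage-1), 965 (Rook-1), 964 (Vantage-2)
Next rejected bid: $962 (not a price — pay-as-bid).
Allocation: Cobalt 3, Rook 1, Vantage 2.

Cobalt 3, Rook 1, Vantage 2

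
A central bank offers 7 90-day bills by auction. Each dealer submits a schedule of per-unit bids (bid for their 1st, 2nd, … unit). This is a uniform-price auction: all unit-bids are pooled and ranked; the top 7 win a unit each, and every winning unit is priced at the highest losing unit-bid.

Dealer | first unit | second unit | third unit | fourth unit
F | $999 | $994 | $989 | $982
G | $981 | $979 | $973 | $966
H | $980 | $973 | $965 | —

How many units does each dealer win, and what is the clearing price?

F 4, G 2, H 1; clearing price $973

Pooled unit-bids ranked (top 7): 999 (F-1), 994 (F-2), 989 (F-3), 982 (F-4), 981 (G-1), 980 (H-1), 979 (G-2)
First bid not allocated: $973.
Allocation: F 4, G 2, H 1.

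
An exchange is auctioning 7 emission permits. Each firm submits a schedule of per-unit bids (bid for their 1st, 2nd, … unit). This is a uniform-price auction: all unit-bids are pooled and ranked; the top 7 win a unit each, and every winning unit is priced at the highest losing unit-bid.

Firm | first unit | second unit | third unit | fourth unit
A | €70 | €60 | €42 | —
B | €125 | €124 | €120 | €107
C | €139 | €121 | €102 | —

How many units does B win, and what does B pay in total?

All unit-bids, highest first — top 7: 139 (C-1), 125 (B-1), 124 (B-2), 121 (C-2), 120 (B-3), 107 (B-4), 102 (C-3)
The (k+1)-th unit-bid is €70.
B wins 4 unit(s) at €70 each.

B: 4 units, pays €280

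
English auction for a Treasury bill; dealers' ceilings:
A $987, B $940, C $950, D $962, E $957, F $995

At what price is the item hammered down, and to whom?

F wins at $987

Sorting limits: 995 (F) > 987 (A) > 962 (D) > 957 (E) > 950 (C) > 940 (B)
A is the last rival to drop out, at $987; F remains and wins at that price.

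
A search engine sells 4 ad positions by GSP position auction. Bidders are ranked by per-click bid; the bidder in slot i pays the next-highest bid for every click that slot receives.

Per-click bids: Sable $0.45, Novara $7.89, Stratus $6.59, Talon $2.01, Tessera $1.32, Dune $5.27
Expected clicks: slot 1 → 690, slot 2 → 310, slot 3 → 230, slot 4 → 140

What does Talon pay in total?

Talon pays $184.80

Ranked by bid: $7.89 (Novara) > $6.59 (Stratus) > $5.27 (Dune) > $2.01 (Talon) > $1.32 (Tessera) > …
Talon holds slot 4 → pays next bid $1.32 × 140 clicks = $184.80.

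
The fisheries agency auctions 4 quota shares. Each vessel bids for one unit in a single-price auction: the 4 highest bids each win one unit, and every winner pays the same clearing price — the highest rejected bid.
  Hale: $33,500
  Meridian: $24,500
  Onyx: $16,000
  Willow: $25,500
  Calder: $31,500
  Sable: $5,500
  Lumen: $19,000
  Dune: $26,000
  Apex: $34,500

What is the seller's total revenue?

Sorting: 34,500 (Apex), 33,500 (Hale), 31,500 (Calder), 26,000 (Dune), 25,500 (Willow), 24,500 (Meridian), …
Top 4: Apex, Hale, Calder, Dune.
First losing bid is Willow's $25,500, which sets the uniform price.
Total revenue = 4 × $25,500 = $102,000.

Total revenue: $102,000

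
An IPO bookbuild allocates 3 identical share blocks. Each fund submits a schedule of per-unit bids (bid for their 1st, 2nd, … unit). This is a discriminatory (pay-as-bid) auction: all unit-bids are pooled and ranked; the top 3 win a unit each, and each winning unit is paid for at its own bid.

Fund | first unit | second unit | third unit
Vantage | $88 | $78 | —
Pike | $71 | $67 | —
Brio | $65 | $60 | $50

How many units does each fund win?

Merging the schedules and taking the best 3: 88 (Vantage-1), 78 (Vantage-2), 71 (Pike-1)
Next rejected bid: $67 (not a price — pay-as-bid).
Allocation: Pike 1, Vantage 2.

Pike 1, Vantage 2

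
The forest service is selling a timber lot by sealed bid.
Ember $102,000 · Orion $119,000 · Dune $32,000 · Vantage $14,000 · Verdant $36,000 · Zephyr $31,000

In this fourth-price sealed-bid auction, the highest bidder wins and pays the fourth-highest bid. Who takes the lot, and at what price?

Sorting bids: 119,000 (Orion) > 102,000 (Ember) > 36,000 (Verdant) > 32,000 (Dune) > 31,000 (Zephyr) > 14,000 (Vantage)
Orion wins; payment is bid #4 in the ranking = $32,000.

Orion pays $32,000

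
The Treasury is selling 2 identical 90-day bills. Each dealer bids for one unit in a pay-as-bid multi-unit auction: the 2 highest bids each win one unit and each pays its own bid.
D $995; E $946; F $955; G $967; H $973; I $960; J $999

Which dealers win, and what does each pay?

Sorting: 999 (J), 995 (D), 973 (H), 967 (G), …
Winners (2 units): J, D.
Each winner pays its own bid: J $999, D $995.

J $999, D $995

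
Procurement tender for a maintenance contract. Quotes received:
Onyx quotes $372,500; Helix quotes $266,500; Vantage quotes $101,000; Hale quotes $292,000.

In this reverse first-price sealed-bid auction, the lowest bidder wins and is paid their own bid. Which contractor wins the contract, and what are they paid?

Vantage is paid $101,000

Bids ranked: 101,000 (Vantage) < 266,500 (Helix) < 292,000 (Hale) < 372,500 (Onyx)
Vantage is lowest → is paid own bid, $101,000.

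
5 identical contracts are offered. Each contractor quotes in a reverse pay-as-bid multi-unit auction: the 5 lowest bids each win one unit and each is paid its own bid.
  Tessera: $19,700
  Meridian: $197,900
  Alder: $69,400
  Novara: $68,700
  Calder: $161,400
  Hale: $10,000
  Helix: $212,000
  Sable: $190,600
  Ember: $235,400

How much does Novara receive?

Bids ranked low→high: 10,000 (Hale), 19,700 (Tessera), 68,700 (Novara), 69,400 (Alder), 161,400 (Calder), 190,600 (Sable), 197,900 (Meridian), …
The 5 lowest are Hale, Tessera, Novara, Alder, Calder.
Novara wins → own bid $68,700.

Novara is paid $68,700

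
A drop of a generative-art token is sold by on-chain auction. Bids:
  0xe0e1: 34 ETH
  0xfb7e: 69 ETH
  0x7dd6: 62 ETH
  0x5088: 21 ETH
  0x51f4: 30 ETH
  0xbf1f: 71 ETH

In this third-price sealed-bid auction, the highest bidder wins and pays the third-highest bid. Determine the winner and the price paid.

Third-price sealed-bid auction: the highest bidder wins and pays the third-highest bid.
Bids in order: 71 (0xbf1f) > 69 (0xfb7e) > 62 (0x7dd6) > 34 (0xe0e1) > 30 (0x51f4) > 21 (0x5088)
0xbf1f is highest; pays the third-highest bid, 62 ETH.

0xbf1f pays 62 ETH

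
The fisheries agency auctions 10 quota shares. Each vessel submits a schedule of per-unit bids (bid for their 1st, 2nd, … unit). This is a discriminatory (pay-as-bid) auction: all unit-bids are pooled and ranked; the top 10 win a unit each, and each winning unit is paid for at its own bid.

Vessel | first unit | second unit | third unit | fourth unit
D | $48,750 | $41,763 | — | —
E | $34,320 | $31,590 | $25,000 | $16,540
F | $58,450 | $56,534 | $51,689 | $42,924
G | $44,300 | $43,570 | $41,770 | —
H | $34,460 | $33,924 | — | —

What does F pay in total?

F pays $209,597

Merging the schedules and taking the best 10: 58,450 (F-1), 56,534 (F-2), 51,689 (F-3), 48,750 (D-1), 44,300 (G-1), 43,570 (G-2), 42,924 (F-4), 41,770 (G-3), 41,763 (D-2), 34,460 (H-1)
Next rejected bid: $34,320 (not a price — pay-as-bid).
F's winning unit-bids: 58,450 + 56,534 + 51,689 + 42,924 = $209,597.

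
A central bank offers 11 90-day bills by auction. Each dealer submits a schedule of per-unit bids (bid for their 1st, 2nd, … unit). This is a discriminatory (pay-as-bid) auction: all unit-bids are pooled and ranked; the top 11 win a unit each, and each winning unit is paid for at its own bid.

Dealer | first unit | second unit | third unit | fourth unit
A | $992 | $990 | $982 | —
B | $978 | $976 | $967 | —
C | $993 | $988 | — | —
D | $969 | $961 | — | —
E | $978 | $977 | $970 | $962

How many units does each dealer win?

Pooled unit-bids ranked (top 11): 993 (C-1), 992 (A-1), 990 (A-2), 988 (C-2), 982 (A-3), 978 (B-1), 978 (E-1), 977 (E-2), 976 (B-2), 970 (E-3), 969 (D-1)
Next rejected bid: $967 (not a price — pay-as-bid).
Allocation: A 3, B 2, C 2, D 1, E 3.

A 3, B 2, C 2, D 1, E 3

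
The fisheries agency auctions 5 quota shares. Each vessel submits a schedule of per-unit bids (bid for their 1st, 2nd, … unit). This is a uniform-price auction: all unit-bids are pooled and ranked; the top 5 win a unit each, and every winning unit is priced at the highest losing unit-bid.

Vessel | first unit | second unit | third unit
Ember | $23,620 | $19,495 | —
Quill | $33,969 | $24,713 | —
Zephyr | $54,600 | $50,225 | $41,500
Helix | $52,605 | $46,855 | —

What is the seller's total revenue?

Pooled unit-bids ranked (top 5): 54,600 (Zephyr-1), 52,605 (Helix-1), 50,225 (Zephyr-2), 46,855 (Helix-2), 41,500 (Zephyr-3)
Highest rejected unit-bid = $33,969.
Allocation: Helix 2, Zephyr 3. Every unit priced at $33,969.
Revenue = 5 × 33,969 = $169,845.

Total revenue: $169,845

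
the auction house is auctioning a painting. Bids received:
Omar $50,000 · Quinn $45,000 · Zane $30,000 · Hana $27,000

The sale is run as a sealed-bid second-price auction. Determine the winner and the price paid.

Sorting bids: 50,000 (Omar) > 45,000 (Quinn) > 30,000 (Zane) > 27,000 (Hana)
Second-price: Omar pays Quinn's bid of $45,000.

Omar pays $45,000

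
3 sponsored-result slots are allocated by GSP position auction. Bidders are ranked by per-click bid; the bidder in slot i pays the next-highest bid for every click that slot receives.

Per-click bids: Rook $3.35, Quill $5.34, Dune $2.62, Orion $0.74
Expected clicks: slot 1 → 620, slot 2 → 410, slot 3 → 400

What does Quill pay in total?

Sorting advertisers: $5.34 (Quill) > $3.35 (Rook) > $2.62 (Dune) > $0.74 (Orion)
Quill holds slot 1 → pays next bid $3.35 × 620 clicks = $2077.00.

Quill pays $2077.00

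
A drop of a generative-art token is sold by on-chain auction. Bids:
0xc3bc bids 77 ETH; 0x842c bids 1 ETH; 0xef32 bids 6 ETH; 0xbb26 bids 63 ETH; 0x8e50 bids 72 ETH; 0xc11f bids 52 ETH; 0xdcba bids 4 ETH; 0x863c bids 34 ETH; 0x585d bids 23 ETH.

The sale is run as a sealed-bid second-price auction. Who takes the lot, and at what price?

Bids in order: 77 (0xc3bc) > 72 (0x8e50) > 63 (0xbb26) > 52 (0xc11f) > 34 (0x863c) > 23 (0x585d) > …
0xc3bc wins with the highest bid; price is set by the runner-up at 72 ETH.

0xc3bc pays 72 ETH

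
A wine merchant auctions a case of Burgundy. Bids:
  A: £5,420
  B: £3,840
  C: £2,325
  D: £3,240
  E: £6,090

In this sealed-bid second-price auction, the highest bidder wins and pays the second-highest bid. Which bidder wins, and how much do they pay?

E pays £5,420

Bids in order: 6,090 (E) > 5,420 (A) > 3,840 (B) > 3,240 (D) > 2,325 (C)
E is highest; pays the second-highest bid, £5,420.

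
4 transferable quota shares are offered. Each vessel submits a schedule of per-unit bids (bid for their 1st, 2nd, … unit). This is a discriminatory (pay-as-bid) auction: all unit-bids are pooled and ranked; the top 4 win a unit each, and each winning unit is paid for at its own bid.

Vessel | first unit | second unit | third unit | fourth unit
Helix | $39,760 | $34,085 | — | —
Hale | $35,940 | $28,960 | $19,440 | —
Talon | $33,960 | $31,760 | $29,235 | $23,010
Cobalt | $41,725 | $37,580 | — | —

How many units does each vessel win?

Merging the schedules and taking the best 4: 41,725 (Cobalt-1), 39,760 (Helix-1), 37,580 (Cobalt-2), 35,940 (Hale-1)
Next rejected bid: $34,085 (not a price — pay-as-bid).
Allocation: Cobalt 2, Hale 1, Helix 1.

Cobalt 2, Hale 1, Helix 1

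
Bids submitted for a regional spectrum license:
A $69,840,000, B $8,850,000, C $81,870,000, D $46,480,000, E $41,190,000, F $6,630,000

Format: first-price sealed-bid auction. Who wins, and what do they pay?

First-price sealed-bid auction: the highest bidder wins and pays their own bid.
Sorting bids: 81,870,000 (C) > 69,840,000 (A) > 46,480,000 (D) > 41,190,000 (E) > 8,850,000 (B) > 6,630,000 (F)
C has the highest bid and pays exactly that: $81,870,000.

C pays $81,870,000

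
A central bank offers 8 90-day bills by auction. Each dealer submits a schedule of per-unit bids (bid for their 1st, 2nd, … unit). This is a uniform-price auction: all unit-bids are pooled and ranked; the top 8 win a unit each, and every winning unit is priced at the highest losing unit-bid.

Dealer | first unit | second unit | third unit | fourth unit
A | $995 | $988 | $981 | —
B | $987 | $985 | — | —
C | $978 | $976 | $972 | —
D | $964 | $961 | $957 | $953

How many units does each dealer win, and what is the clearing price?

A 3, B 2, C 3; clearing price $964

Pooled unit-bids ranked (top 8): 995 (A-1), 988 (A-2), 987 (B-1), 985 (B-2), 981 (A-3), 978 (C-1), 976 (C-2), 972 (C-3)
Highest rejected unit-bid = $964.
Allocation: A 3, B 2, C 3.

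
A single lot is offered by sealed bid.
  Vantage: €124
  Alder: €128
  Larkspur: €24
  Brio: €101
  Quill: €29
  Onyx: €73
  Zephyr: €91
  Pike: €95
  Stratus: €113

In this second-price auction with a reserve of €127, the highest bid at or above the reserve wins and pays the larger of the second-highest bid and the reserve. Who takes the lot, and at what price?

Second-price auction with a reserve of €127: the highest bid at or above the reserve wins and pays the larger of the second-highest bid and the reserve.
Bids in order: 128 (Alder) > 124 (Vantage) > 113 (Stratus) > 101 (Brio) > 95 (Pike) > 91 (Zephyr) > …
Highest eligible bid: Alder at €128.
max(second-highest €124, reserve €127) = €127.

Alder pays €127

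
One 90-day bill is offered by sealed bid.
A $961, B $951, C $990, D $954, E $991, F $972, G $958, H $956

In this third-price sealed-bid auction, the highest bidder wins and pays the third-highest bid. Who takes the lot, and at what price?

Bids ranked: 991 (E) > 990 (C) > 972 (F) > 961 (A) > 958 (G) > 956 (H) > …
E is highest; pays the third-highest bid, $972.

E pays $972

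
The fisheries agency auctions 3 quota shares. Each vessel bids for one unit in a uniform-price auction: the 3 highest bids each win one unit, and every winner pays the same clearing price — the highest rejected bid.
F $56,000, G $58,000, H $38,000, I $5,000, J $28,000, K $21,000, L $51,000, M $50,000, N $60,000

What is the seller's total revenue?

Bids ranked high→low: 60,000 (N), 58,000 (G), 56,000 (F), 51,000 (L), 50,000 (M), …
Top 3: N, G, F.
Highest unsuccessful bid: $51,000 → clearing price.
Total revenue = 3 × $51,000 = $153,000.

Total revenue: $153,000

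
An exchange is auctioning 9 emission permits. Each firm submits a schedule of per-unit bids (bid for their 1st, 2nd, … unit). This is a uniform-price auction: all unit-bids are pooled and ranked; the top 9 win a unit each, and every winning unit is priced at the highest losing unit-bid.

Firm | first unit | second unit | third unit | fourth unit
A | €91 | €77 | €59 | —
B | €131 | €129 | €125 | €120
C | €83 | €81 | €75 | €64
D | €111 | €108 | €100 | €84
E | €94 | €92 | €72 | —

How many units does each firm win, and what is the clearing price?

B 4, D 3, E 2; clearing price €91

Pooled unit-bids ranked (top 9): 131 (B-1), 129 (B-2), 125 (B-3), 120 (B-4), 111 (D-1), 108 (D-2), 100 (D-3), 94 (E-1), 92 (E-2)
First bid not allocated: €91.
Allocation: B 4, D 3, E 2.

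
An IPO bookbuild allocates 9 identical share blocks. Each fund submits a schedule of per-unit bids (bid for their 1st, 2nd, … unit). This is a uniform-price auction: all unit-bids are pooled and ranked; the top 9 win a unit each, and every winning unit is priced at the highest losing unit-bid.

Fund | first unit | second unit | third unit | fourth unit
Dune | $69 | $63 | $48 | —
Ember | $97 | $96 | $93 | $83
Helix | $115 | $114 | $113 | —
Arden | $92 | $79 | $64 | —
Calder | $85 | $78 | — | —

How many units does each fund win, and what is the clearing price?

Arden 1, Calder 1, Ember 4, Helix 3; clearing price $79

Merging the schedules and taking the best 9: 115 (Helix-1), 114 (Helix-2), 113 (Helix-3), 97 (Ember-1), 96 (Ember-2), 93 (Ember-3), 92 (Arden-1), 85 (Calder-1), 83 (Ember-4)
First bid not allocated: $79.
Allocation: Arden 1, Calder 1, Ember 4, Helix 3.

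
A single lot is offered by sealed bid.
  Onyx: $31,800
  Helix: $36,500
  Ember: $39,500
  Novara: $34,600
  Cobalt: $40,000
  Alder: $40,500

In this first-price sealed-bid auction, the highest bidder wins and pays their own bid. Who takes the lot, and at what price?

Alder pays $40,500

Bids ranked: 40,500 (Alder) > 40,000 (Cobalt) > 39,500 (Ember) > 36,500 (Helix) > 34,600 (Novara) > 31,800 (Onyx)
Alder has the highest bid and pays exactly that: $40,500.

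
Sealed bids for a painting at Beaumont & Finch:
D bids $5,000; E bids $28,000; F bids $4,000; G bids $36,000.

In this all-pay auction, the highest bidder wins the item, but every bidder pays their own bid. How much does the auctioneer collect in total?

Rule: the highest bidder wins the item, but every bidder pays their own bid.
Bids in order: 36,000 (G) > 28,000 (E) > 5,000 (D) > 4,000 (F)
Every bidder forfeits their bid regardless of winning.
Revenue = 5,000 + 28,000 + 4,000 + 36,000 = $73,000.

Total revenue: $73,000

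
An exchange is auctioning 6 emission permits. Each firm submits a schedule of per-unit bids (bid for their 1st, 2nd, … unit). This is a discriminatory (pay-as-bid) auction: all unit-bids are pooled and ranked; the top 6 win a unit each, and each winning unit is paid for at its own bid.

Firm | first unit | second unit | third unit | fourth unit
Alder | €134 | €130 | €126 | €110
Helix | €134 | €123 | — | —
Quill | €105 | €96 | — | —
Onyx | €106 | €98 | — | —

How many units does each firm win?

Alder 4, Helix 2

All unit-bids, highest first — top 6: 134 (Alder-1), 134 (Helix-1), 130 (Alder-2), 126 (Alder-3), 123 (Helix-2), 110 (Alder-4)
Next rejected bid: €106 (not a price — pay-as-bid).
Allocation: Alder 4, Helix 2.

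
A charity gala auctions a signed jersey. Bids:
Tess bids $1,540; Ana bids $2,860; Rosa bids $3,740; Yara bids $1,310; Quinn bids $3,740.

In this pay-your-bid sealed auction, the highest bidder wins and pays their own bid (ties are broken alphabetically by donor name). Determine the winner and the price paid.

Quinn pays $3,740

Pay-your-bid sealed auction: the highest bidder wins and pays their own bid.
Bids ranked: 3,740 (Quinn) > 3,740 (Rosa) > 2,860 (Ana) > 1,540 (Tess) > 1,310 (Yara)
Tie at $3,740 → Quinn wins by tie-break.
First-price: Quinn pays what they bid, $3,740.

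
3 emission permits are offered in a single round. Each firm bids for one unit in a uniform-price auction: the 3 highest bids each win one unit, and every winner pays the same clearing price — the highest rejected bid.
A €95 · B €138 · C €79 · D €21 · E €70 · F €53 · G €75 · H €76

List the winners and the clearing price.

B, A, C; each pays €76

Bids ranked high→low: 138 (B), 95 (A), 79 (C), 76 (H), 75 (G), …
The 3 highest are B, A, C.
First losing bid is H's €76, which sets the uniform price.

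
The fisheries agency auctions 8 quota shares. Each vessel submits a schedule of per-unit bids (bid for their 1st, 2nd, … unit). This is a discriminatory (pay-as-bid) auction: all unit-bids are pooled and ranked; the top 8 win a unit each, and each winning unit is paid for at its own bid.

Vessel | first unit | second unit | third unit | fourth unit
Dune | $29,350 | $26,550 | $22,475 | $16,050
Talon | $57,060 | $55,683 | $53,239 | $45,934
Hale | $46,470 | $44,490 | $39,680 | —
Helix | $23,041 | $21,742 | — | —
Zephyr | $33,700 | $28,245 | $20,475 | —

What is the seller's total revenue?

Total revenue: $376,256

All unit-bids, highest first — top 8: 57,060 (Talon-1), 55,683 (Talon-2), 53,239 (Talon-3), 46,470 (Hale-1), 45,934 (Talon-4), 44,490 (Hale-2), 39,680 (Hale-3), 33,700 (Zephyr-1)
Next rejected bid: $29,350 (not a price — pay-as-bid).
Each winning unit pays its own bid.
Revenue = 57,060 + 55,683 + 53,239 + 46,470 + 45,934 + 44,490 + 39,680 + 33,700 = $376,256.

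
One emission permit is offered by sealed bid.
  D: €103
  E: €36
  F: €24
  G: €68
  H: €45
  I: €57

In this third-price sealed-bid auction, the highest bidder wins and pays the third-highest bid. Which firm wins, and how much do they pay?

Sorting bids: 103 (D) > 68 (G) > 57 (I) > 45 (H) > 36 (E) > 24 (F)
D is highest; pays the third-highest bid, €57.

D pays €57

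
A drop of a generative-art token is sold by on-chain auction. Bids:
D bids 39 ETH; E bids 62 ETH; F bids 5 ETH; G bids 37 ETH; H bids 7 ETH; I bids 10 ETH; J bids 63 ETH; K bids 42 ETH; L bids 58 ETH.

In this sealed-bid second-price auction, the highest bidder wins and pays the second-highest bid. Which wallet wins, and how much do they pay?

J pays 62 ETH

Bids ranked: 63 (J) > 62 (E) > 58 (L) > 42 (K) > 39 (D) > 37 (G) > …
J wins with the highest bid; price is set by the runner-up at 62 ETH.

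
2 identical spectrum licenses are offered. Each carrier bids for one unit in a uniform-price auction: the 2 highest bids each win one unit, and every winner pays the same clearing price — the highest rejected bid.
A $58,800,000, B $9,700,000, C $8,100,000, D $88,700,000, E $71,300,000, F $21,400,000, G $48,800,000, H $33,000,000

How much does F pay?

Bids ranked high→low: 88,700,000 (D), 71,300,000 (E), 58,800,000 (A), 48,800,000 (G), …
The 2 highest are D, E.
Clearing price = highest rejected bid = $58,800,000.
F does not win → pays $0.

F pays $0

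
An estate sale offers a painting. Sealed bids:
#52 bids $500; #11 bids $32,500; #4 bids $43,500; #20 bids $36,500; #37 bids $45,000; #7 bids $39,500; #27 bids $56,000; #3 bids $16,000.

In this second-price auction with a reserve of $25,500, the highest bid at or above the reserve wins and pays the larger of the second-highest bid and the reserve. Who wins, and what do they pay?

Rule: the highest bid at or above the reserve wins and pays the larger of the second-highest bid and the reserve.
Bids ranked: 56,000 (#27) > 45,000 (#37) > 43,500 (#4) > 39,500 (#7) > 36,500 (#20) > 32,500 (#11) > …
Highest eligible bid: #27 at $56,000.
max(second-highest $45,000, reserve $25,500) = $45,000; the reserve does not bind.

#27 pays $45,000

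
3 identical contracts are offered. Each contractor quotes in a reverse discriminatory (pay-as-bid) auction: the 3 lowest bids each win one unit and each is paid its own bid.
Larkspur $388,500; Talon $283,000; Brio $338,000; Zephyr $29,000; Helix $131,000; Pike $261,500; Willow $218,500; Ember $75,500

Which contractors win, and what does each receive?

Ordering the bids: 29,000 (Zephyr), 75,500 (Ember), 131,000 (Helix), 218,500 (Willow), 261,500 (Pike), …
Winners (3 units): Zephyr, Ember, Helix.
Each winner is paid its own bid: Zephyr $29,000, Ember $75,500, Helix $131,000.

Zephyr $29,000, Ember $75,500, Helix $131,000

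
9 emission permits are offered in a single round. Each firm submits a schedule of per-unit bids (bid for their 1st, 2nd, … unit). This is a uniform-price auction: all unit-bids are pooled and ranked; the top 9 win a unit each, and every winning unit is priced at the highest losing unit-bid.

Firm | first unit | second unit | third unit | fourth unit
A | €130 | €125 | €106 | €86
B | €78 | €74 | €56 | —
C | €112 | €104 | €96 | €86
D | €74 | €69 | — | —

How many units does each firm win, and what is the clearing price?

A 4, B 1, C 4; clearing price €74

All unit-bids, highest first — top 9: 130 (A-1), 125 (A-2), 112 (C-1), 106 (A-3), 104 (C-2), 96 (C-3), 86 (A-4), 86 (C-4), 78 (B-1)
The (k+1)-th unit-bid is €74.
Allocation: A 4, B 1, C 4.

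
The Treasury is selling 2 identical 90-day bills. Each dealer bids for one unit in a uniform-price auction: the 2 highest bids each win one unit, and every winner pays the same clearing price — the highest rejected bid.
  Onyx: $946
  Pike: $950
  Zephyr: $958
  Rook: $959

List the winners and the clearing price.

Rook, Zephyr; each pays $950

Sorting: 959 (Rook), 958 (Zephyr), 950 (Pike), 946 (Onyx)
Winners (2 units): Rook, Zephyr.
Clearing price = highest rejected bid = $950.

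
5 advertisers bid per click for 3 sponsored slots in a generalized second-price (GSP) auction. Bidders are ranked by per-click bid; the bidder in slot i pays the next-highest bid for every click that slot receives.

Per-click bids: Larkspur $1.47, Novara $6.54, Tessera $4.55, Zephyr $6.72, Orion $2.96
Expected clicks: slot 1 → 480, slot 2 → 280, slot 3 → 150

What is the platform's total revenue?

Total revenue: $4857.20

Ranked by bid: $6.72 (Zephyr) > $6.54 (Novara) > $4.55 (Tessera) > $2.96 (Orion) > …
Slot 1: Zephyr pays $6.54 × 480 = $3139.20
Slot 2: Novara pays $4.55 × 280 = $1274.00
Slot 3: Tessera pays $2.96 × 150 = $444.00
Total = $4857.20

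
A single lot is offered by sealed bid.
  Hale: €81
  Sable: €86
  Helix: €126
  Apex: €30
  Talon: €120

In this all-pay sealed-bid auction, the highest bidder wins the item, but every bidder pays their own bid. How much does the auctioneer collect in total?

Total revenue: €443

Sorting bids: 126 (Helix) > 120 (Talon) > 86 (Sable) > 81 (Hale) > 30 (Apex)
Helix wins with the top bid; all bids are sunk regardless.
Every bidder forfeits their bid regardless of winning.
Revenue = 81 + 86 + 126 + 30 + 120 = €443.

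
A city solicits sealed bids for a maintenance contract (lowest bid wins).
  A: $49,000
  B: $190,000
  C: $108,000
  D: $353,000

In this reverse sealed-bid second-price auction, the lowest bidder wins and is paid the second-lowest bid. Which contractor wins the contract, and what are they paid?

Rule: the lowest bidder wins and is paid the second-lowest bid.
Bids ranked: 49,000 (A) < 108,000 (C) < 190,000 (B) < 353,000 (D)
A is lowest; is paid the second-lowest bid, $108,000.

A is paid $108,000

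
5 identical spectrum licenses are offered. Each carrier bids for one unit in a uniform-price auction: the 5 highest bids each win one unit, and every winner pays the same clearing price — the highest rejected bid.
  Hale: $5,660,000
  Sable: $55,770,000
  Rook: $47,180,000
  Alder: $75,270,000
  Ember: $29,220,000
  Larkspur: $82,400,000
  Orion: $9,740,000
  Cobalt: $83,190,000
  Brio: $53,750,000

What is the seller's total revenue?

Total revenue: $235,900,000

Sorting: 83,190,000 (Cobalt), 82,400,000 (Larkspur), 75,270,000 (Alder), 55,770,000 (Sable), 53,750,000 (Brio), 47,180,000 (Rook), 29,220,000 (Ember), …
The 5 highest are Cobalt, Larkspur, Alder, Sable, Brio.
Highest unsuccessful bid: $47,180,000 → clearing price.
Total revenue = 5 × $47,180,000 = $235,900,000.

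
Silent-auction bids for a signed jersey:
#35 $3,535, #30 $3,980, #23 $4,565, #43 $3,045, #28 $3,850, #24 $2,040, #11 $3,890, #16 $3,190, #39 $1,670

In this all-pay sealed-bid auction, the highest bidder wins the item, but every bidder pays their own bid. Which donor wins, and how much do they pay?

All-pay sealed-bid auction: the highest bidder wins the item, but every bidder pays their own bid.
Bids ranked: 4,565 (#23) > 3,980 (#30) > 3,890 (#11) > 3,850 (#28) > 3,535 (#35) > 3,190 (#16) > …
#23 wins with the top bid; all bids are sunk regardless.

#23 pays $4,565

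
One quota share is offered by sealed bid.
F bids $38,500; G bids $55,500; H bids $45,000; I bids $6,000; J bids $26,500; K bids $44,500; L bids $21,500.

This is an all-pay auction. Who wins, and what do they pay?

Sorting bids: 55,500 (G) > 45,000 (H) > 44,500 (K) > 38,500 (F) > 26,500 (J) > 21,500 (L) > …
G is highest and takes the item; every bidder forfeits their bid.

G pays $55,500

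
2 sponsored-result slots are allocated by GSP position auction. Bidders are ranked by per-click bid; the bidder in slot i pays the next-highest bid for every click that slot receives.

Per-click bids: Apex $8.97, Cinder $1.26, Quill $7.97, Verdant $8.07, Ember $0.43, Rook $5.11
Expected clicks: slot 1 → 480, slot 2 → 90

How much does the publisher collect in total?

Total revenue: $4590.90

Sorting advertisers: $8.97 (Apex) > $8.07 (Verdant) > $7.97 (Quill) > …
Slot 1: Apex pays $8.07 × 480 = $3873.60
Slot 2: Verdant pays $7.97 × 90 = $717.30
Total = $4590.90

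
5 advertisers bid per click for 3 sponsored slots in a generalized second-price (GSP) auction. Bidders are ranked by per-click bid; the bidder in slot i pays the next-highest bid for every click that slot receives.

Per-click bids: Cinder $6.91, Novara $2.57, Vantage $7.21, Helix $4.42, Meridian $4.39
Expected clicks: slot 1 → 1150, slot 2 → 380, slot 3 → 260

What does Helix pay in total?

Helix pays $1141.40

Sorting advertisers: $7.21 (Vantage) > $6.91 (Cinder) > $4.42 (Helix) > $4.39 (Meridian) > …
Helix holds slot 3 → pays next bid $4.39 × 260 clicks = $1141.40.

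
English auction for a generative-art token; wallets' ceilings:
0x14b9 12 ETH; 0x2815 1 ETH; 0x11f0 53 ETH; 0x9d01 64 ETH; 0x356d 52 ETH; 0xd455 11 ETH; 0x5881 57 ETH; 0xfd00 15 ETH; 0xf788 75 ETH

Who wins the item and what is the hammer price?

Sorting limits: 75 (0xf788) > 64 (0x9d01) > 57 (0x5881) > 53 (0x11f0) > 52 (0x356d) > 15 (0xfd00) > …
Once the price passes 64 ETH, only 0xf788 is left; the hammer falls at 0x9d01's limit of 64 ETH.

0xf788 wins at 64 ETH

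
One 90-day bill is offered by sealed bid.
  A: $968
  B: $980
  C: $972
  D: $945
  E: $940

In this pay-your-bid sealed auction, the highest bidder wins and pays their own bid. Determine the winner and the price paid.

B pays $980

Rule: the highest bidder wins and pays their own bid.
Bids in order: 980 (B) > 972 (C) > 968 (A) > 945 (D) > 940 (E)
First-price: B pays what they bid, $980.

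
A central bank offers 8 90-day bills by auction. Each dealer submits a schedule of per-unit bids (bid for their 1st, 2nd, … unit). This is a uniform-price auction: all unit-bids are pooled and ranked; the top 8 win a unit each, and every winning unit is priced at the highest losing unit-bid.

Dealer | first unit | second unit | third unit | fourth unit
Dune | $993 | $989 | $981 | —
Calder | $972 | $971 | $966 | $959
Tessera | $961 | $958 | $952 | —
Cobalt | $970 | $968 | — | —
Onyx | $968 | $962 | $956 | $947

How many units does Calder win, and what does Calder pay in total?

Merging the schedules and taking the best 8: 993 (Dune-1), 989 (Dune-2), 981 (Dune-3), 972 (Calder-1), 971 (Calder-2), 970 (Cobalt-1), 968 (Cobalt-2), 968 (Onyx-1)
Highest rejected unit-bid = $966.
Calder wins 2 unit(s) at $966 each.

Calder: 2 units, pays $1,932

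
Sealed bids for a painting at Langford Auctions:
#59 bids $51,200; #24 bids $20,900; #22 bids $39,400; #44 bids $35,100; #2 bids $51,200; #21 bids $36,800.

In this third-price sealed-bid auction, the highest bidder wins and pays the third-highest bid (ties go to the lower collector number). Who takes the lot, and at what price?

#2 pays $39,400

Sorting bids: 51,200 (#2) > 51,200 (#59) > 39,400 (#22) > 36,800 (#21) > 35,100 (#44) > 20,900 (#24)
Tie at $51,200 → #2 wins by tie-break.
#2 is highest; pays the third-highest bid, $39,400.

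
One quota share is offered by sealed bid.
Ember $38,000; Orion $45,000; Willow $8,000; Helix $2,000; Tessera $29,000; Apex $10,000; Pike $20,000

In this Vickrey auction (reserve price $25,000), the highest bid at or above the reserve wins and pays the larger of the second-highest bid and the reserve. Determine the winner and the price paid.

Orion pays $38,000

Bids in order: 45,000 (Orion) > 38,000 (Ember) > 29,000 (Tessera) > 20,000 (Pike) > 10,000 (Apex) > 8,000 (Willow) > …
Highest eligible bid: Orion at $45,000.
Second-highest bid $38,000 exceeds the reserve $25,000 → payment $38,000.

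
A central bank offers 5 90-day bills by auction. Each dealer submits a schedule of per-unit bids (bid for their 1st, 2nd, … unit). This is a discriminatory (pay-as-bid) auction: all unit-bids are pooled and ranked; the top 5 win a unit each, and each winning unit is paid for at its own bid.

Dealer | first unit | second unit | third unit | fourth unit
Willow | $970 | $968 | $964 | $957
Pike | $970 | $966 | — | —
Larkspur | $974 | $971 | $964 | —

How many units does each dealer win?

Pooled unit-bids ranked (top 5): 974 (Larkspur-1), 971 (Larkspur-2), 970 (Willow-1), 970 (Pike-1), 968 (Willow-2)
Next rejected bid: $966 (not a price — pay-as-bid).
Allocation: Larkspur 2, Pike 1, Willow 2.

Larkspur 2, Pike 1, Willow 2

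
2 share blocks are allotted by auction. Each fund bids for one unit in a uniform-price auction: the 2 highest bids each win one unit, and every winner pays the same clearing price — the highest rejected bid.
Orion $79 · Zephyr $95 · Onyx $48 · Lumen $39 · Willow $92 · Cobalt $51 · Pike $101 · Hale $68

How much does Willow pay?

Ordering the bids: 101 (Pike), 95 (Zephyr), 92 (Willow), 79 (Orion), …
Top 2: Pike, Zephyr.
Clearing price = highest rejected bid = $92.
Willow does not win → pays $0.

Willow pays $0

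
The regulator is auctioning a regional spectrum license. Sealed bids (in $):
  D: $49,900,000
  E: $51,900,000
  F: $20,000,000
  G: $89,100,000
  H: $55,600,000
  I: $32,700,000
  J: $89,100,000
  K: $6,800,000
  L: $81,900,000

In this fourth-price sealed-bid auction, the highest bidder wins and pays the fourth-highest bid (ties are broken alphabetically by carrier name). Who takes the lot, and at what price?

Bids in order: 89,100,000 (G) > 89,100,000 (J) > 81,900,000 (L) > 55,600,000 (H) > 51,900,000 (E) > 49,900,000 (D) > …
Tie at $89,100,000 → G wins by tie-break.
G wins; payment is bid #4 in the ranking = $55,600,000.

G pays $55,600,000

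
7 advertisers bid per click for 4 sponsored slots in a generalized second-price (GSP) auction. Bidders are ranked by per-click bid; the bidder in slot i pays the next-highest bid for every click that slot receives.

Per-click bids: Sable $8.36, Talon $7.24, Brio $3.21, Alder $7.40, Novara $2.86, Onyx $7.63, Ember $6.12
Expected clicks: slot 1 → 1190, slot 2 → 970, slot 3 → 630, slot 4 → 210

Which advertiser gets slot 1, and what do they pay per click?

Ranked by bid: $8.36 (Sable) > $7.63 (Onyx) > $7.40 (Alder) > $7.24 (Talon) > $6.12 (Ember) > …
Slot 1 goes to the first-ranked bidder, Sable, who pays the next bid down: $7.63/click.

Sable; $7.63 per click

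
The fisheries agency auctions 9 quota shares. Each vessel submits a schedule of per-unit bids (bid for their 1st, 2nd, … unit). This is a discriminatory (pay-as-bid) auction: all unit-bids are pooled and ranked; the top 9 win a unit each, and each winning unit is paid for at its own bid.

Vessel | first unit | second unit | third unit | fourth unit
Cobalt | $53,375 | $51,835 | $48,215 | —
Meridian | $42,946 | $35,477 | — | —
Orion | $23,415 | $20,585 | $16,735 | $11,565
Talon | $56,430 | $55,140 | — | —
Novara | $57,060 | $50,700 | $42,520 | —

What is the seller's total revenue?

Total revenue: $458,221

Merging the schedules and taking the best 9: 57,060 (Novara-1), 56,430 (Talon-1), 55,140 (Talon-2), 53,375 (Cobalt-1), 51,835 (Cobalt-2), 50,700 (Novara-2), 48,215 (Cobalt-3), 42,946 (Meridian-1), 42,520 (Novara-3)
Next rejected bid: $35,477 (not a price — pay-as-bid).
Each winning unit pays its own bid.
Revenue = 57,060 + 56,430 + 55,140 + 53,375 + 51,835 + 50,700 + 48,215 + 42,946 + 42,520 = $458,221.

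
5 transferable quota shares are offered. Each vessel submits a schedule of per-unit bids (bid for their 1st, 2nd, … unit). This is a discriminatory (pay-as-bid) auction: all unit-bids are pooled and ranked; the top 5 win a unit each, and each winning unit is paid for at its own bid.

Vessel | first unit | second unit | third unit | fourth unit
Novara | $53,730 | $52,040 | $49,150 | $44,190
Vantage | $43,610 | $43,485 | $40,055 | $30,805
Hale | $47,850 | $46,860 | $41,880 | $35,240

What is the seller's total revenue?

Pooled unit-bids ranked (top 5): 53,730 (Novara-1), 52,040 (Novara-2), 49,150 (Novara-3), 47,850 (Hale-1), 46,860 (Hale-2)
Next rejected bid: $44,190 (not a price — pay-as-bid).
Each winning unit pays its own bid.
Revenue = 53,730 + 52,040 + 49,150 + 47,850 + 46,860 = $249,630.

Total revenue: $249,630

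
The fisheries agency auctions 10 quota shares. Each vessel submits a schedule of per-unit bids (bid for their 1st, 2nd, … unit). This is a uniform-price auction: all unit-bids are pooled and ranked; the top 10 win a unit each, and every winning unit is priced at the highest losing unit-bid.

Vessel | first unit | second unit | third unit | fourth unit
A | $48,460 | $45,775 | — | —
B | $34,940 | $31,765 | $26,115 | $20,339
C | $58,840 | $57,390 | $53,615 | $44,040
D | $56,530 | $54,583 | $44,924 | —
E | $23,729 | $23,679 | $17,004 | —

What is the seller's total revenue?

Total revenue: $317,650

Merging the schedules and taking the best 10: 58,840 (C-1), 57,390 (C-2), 56,530 (D-1), 54,583 (D-2), 53,615 (C-3), 48,460 (A-1), 45,775 (A-2), 44,924 (D-3), 44,040 (C-4), 34,940 (B-1)
Highest rejected unit-bid = $31,765.
Allocation: A 2, B 1, C 4, D 3. Every unit priced at $31,765.
Revenue = 10 × 31,765 = $317,650.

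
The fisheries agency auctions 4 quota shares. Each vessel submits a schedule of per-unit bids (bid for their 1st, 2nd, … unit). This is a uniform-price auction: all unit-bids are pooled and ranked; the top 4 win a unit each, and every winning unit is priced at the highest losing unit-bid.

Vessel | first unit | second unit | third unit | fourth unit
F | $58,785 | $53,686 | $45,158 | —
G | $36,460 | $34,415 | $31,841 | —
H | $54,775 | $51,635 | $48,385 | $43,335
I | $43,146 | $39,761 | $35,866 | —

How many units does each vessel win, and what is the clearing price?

Merging the schedules and taking the best 4: 58,785 (F-1), 54,775 (H-1), 53,686 (F-2), 51,635 (H-2)
First bid not allocated: $48,385.
Allocation: F 2, H 2.

F 2, H 2; clearing price $48,385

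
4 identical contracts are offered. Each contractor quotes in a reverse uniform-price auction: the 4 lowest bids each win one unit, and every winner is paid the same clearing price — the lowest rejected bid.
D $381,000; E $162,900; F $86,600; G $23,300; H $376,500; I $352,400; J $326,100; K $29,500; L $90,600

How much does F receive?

F is paid $162,900

Sorting: 23,300 (G), 29,500 (K), 86,600 (F), 90,600 (L), 162,900 (E), 326,100 (J), …
Winners (4 units): G, K, F, L.
Lowest unsuccessful bid: $162,900 → clearing price.
F wins → is paid $162,900.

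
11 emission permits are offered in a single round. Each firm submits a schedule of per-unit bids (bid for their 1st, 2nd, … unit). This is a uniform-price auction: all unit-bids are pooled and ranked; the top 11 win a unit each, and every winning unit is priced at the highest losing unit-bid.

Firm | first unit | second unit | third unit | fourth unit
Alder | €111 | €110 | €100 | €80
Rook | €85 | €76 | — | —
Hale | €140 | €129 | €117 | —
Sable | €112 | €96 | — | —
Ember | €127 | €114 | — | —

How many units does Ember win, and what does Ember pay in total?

Merging the schedules and taking the best 11: 140 (Hale-1), 129 (Hale-2), 127 (Ember-1), 117 (Hale-3), 114 (Ember-2), 112 (Sable-1), 111 (Alder-1), 110 (Alder-2), 100 (Alder-3), 96 (Sable-2), 85 (Rook-1)
Highest rejected unit-bid = €80.
Ember wins 2 unit(s) at €80 each.

Ember: 2 units, pays €160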